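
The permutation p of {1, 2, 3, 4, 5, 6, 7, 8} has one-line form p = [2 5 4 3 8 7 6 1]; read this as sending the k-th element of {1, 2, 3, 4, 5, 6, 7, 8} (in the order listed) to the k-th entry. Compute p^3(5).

Tracing 5 → 8 → … returns to 5 after 4 steps, so 5 lies in a 4-cycle (1 2 5 8).
Stepping 3 places around the cycle: 5 → 8 → 1 → 2.

2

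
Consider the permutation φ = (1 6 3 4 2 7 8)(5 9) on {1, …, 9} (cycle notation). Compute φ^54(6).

6 lies in the 7-cycle (1 6 3 4 2 7 8).
On a 7-cycle, φ^7 is the identity, so φ^54 = φ^5 there (54 ≡ 5 mod 7).
Stepping 5 places around the cycle: 6 → 3 → 4 → 2 → 7 → 8.

8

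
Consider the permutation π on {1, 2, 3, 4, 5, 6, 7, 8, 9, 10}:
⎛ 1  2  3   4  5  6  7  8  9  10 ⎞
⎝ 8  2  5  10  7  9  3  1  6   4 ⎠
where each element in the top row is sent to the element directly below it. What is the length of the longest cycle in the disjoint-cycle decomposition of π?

Decomposing into disjoint cycles gives (1, 8)(3, 5, 7)(4, 10)(6, 9); the longest has length 3.

3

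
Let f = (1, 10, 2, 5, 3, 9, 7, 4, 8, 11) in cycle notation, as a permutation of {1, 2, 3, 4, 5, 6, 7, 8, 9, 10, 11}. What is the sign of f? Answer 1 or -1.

The cycle lengths are 10, 1.
A cycle of length ℓ contributes ℓ−1 transpositions, so f is a product of 9 transpositions — odd.

-1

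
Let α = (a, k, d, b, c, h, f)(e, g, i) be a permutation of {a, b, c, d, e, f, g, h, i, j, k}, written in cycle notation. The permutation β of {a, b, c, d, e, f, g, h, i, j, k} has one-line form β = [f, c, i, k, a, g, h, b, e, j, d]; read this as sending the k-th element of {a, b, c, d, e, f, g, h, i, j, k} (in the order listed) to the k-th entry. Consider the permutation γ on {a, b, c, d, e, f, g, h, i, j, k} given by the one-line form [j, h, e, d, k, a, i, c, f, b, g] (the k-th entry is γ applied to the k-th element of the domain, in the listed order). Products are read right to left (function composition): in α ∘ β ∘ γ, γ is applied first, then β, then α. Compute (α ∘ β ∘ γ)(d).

Chase d: γ(d) = d; β(d) = k; α(k) = d. Hence (α ∘ β ∘ γ)(d) = d.

d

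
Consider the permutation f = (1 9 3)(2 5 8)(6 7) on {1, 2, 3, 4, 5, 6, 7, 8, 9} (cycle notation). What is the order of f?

The disjoint cycles have lengths 3, 3, 2, 1.
Since disjoint cycles commute, ord(f) = lcm(3, 3, 2) = 6.

6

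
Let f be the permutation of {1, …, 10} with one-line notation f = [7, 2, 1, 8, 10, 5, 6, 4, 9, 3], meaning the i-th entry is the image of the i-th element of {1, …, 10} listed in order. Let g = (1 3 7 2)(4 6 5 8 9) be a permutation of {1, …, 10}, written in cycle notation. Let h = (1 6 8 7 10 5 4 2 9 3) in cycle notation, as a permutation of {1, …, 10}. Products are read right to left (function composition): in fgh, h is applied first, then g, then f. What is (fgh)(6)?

Apply the permutations in order: h(6) = 8, then g(8) = 9, then f(9) = 9. So (fgh)(6) = 9.

9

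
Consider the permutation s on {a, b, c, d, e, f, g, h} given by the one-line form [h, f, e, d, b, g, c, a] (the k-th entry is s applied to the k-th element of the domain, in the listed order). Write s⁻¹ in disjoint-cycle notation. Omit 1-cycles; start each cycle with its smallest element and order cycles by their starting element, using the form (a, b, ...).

First write s in disjoint cycles: (a, h)(b, f, g, c, e).
The inverse reverses every cycle; in canonical form, s⁻¹ = (a, h)(b, e, c, g, f).

(a, h)(b, e, c, g, f)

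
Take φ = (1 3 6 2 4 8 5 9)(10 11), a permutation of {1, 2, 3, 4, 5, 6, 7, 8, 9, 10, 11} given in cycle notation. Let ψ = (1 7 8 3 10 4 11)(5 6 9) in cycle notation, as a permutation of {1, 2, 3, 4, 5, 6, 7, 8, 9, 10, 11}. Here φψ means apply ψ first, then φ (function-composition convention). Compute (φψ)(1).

(φψ)(1) = φ(ψ(1)). ψ(1) = 7, then φ(7) = 7. So (φψ)(1) = 7.

7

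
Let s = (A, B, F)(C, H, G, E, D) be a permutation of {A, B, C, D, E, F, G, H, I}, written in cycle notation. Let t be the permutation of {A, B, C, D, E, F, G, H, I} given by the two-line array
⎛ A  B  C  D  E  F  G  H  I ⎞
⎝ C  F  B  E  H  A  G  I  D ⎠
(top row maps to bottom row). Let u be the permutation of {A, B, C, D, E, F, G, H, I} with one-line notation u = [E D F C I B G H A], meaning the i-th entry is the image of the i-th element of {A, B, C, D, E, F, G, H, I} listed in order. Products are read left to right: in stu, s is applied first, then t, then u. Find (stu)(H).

(stu)(H) = u(t(s(H))). s(H) = G, then t(G) = G, then u(G) = G, so the result is G.

G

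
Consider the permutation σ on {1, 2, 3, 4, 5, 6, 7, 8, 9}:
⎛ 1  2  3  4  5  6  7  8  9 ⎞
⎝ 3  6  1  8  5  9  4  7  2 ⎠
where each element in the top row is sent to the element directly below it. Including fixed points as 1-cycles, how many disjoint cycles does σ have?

4

The cycle decomposition is (1, 3)(2, 6, 9)(4, 8, 7)(5), which has 4 cycles (counting 1-cycles).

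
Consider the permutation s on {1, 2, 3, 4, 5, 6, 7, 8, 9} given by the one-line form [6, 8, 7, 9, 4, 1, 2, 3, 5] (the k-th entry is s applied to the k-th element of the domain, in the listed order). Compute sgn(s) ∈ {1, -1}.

1

In disjoint-cycle form the cycle lengths are 4, 3, 2.
A cycle is odd iff its length is even; s has 2 even-length cycles, so sgn(s) = (−1)^2 and s is even.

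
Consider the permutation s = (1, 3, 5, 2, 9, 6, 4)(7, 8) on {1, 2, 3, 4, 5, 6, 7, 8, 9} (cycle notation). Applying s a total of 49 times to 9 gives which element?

9 lies in the 7-cycle (1, 3, 5, 2, 9, 6, 4).
Since the cycle has length 7, s^49 acts on it the same as s^0 (49 mod 7 = 0).
So s^49(9) = 9.

9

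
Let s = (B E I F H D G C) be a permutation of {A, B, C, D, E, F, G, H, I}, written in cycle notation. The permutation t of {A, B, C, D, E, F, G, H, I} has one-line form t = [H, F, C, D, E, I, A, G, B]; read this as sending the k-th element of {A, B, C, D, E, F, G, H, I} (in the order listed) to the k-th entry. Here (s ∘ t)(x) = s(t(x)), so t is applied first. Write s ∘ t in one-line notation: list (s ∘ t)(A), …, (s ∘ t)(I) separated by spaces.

(s ∘ t)(x) = s(t(x)). Computing each image: s(t(A)) = s(H) = D, s(t(B)) = s(F) = H, s(t(C)) = s(C) = B, s(t(D)) = s(D) = G, s(t(E)) = s(E) = I, s(t(F)) = s(I) = F, s(t(G)) = s(A) = A, s(t(H)) = s(G) = C, s(t(I)) = s(B) = E.
Hence s ∘ t = [D H B G I F A C E].

D H B G I F A C E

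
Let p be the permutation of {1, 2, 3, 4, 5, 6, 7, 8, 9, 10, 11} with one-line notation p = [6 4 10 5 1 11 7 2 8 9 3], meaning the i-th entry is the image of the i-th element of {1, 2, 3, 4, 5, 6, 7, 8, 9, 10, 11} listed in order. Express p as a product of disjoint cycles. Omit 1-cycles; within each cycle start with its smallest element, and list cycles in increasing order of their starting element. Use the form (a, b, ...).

(1, 6, 11, 3, 10, 9, 8, 2, 4, 5)

Iterating p from 1 gives 1 → 6 → 11 → 3 → 10 → 9 → 8 → 2 → 4 → 5 → 1; that is the 10-cycle (1, 6, 11, 3, 10, 9, 8, 2, 4, 5).
Continuing from each remaining unvisited element yields (1, 6, 11, 3, 10, 9, 8, 2, 4, 5).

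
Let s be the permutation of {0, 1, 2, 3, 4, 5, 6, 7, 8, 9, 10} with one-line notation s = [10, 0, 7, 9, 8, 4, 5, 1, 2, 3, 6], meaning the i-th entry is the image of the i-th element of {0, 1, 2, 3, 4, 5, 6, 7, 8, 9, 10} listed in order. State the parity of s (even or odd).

In disjoint-cycle form the cycle lengths are 9, 2.
A cycle is odd iff its length is even; s has 1 even-length cycle, so sgn(s) = (−1)^1 and s is odd.

odd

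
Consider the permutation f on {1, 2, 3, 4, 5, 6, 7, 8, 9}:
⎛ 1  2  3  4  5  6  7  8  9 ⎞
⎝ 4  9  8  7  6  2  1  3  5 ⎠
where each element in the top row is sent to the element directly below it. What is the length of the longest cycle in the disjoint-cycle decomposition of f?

4

Decomposing into disjoint cycles gives (1 4 7)(2 9 5 6)(3 8); the longest has length 4.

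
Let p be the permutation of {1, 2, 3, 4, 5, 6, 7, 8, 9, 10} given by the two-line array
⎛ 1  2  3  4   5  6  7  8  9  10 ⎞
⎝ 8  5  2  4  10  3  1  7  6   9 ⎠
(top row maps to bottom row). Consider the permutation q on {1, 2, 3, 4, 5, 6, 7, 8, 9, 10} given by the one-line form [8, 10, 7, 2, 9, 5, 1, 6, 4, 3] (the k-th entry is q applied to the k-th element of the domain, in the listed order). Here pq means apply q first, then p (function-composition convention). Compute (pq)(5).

q(5) = 9, then p(9) = 6; composing gives (pq)(5) = 6.

6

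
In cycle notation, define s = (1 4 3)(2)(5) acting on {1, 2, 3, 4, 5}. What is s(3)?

1

Within (1 4 3), 3 ↦ 1.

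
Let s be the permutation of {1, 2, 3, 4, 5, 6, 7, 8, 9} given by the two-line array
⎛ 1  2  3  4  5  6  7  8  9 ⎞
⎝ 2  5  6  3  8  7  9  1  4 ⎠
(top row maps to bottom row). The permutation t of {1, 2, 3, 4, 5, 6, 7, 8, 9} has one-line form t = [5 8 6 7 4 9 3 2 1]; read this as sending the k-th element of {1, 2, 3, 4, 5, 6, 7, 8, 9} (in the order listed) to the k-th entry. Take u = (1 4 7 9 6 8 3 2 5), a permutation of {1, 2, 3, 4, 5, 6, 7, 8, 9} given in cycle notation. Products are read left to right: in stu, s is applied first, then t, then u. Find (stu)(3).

Chase 3: s(3) = 6; t(6) = 9; u(9) = 6. Hence (stu)(3) = 6.

6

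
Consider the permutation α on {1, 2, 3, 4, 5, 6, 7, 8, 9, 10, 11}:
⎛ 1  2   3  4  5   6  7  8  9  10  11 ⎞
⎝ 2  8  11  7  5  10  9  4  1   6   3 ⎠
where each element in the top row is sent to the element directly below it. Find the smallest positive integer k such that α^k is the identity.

Decomposing into disjoint cycles gives cycle lengths 6, 2, 2, 1.
The order of α is the least common multiple of its cycle lengths: lcm(6, 2, 2) = 6.

6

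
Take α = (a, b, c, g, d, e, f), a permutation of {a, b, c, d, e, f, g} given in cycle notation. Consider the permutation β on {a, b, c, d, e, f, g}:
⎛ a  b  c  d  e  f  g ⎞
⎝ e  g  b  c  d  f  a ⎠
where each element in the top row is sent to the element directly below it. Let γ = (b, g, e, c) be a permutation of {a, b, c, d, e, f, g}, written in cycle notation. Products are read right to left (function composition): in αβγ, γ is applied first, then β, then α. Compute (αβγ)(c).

Chase c: γ(c) = b; β(b) = g; α(g) = d. Hence (αβγ)(c) = d.

d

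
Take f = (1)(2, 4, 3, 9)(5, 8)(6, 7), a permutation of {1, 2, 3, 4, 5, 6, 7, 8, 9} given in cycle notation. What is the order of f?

4

The disjoint cycles have lengths 4, 2, 2, 1.
The order of f is the least common multiple of its cycle lengths: lcm(4, 2, 2) = 4.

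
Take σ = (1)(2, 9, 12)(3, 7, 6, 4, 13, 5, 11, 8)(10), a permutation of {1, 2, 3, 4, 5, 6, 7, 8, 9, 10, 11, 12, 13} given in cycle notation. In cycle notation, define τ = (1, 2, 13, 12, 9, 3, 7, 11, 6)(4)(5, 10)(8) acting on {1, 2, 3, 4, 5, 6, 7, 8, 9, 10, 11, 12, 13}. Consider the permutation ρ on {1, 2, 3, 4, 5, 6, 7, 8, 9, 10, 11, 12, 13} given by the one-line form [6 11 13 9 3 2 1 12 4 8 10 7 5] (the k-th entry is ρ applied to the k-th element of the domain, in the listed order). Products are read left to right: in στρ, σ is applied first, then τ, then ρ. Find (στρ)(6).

Chase 6: σ(6) = 4; τ(4) = 4; ρ(4) = 9. Hence (στρ)(6) = 9.

9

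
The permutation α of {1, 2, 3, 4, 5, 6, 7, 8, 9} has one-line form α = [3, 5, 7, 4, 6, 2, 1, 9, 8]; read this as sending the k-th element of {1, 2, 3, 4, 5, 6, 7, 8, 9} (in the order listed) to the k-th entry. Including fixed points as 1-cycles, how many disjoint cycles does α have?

The cycle decomposition is (1 3 7)(2 5 6)(4)(8 9), which has 4 cycles (counting 1-cycles).

4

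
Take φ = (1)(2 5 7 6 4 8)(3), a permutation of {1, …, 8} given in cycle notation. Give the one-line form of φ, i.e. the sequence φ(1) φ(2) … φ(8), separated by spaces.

Image by image: 1↦1, 2↦5, 3↦3, 4↦8, 5↦7, 6↦4, 7↦6, 8↦2.
So the one-line form is 1 5 3 8 7 4 6 2.

1 5 3 8 7 4 6 2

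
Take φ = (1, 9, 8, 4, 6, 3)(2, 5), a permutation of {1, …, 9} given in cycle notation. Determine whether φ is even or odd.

The cycle lengths are 6, 2, 1.
A cycle is odd iff its length is even; φ has 2 even-length cycles, so sgn(φ) = (−1)^2 and φ is even.

even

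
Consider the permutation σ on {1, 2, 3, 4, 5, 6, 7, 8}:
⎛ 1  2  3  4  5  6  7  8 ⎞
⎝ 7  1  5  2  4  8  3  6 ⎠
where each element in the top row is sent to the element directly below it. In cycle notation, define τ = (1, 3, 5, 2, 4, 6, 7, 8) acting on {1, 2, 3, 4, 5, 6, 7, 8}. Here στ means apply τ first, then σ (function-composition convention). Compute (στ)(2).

2

(στ)(2) = σ(τ(2)). τ(2) = 4, then σ(4) = 2. So (στ)(2) = 2.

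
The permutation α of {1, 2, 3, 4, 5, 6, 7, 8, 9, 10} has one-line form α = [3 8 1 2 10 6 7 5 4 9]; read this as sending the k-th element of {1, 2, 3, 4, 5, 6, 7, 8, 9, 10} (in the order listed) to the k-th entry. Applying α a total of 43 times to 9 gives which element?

Tracing 9 → 4 → … returns to 9 after 6 steps, so 9 lies in a 6-cycle (2 8 5 10 9 4).
On a 6-cycle, α^6 is the identity, so α^43 = α^1 there (43 ≡ 1 mod 6).
Advancing 1 step from 9: 9 → 4.

4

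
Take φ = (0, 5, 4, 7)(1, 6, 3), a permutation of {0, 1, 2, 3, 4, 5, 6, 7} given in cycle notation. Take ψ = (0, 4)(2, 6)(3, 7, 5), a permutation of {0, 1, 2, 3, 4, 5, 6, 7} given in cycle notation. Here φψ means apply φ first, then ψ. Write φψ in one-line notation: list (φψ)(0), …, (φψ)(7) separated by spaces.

For each element, apply φ then ψ: 0 → 5 → 3; 1 → 6 → 2; 2 → 2 → 6; 3 → 1 → 1; 4 → 7 → 5; 5 → 4 → 0; 6 → 3 → 7; 7 → 0 → 4.
So φψ in one-line form is 3 2 6 1 5 0 7 4.

3 2 6 1 5 0 7 4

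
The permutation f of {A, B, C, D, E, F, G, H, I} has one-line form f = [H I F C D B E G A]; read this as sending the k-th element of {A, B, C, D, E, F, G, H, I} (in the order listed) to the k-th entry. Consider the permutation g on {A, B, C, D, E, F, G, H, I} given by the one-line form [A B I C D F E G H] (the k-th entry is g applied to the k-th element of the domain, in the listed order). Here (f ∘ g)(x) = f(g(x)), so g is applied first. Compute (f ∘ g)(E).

C

First apply g: g(E) = D, then f(D) = C. Thus (f ∘ g)(E) = C.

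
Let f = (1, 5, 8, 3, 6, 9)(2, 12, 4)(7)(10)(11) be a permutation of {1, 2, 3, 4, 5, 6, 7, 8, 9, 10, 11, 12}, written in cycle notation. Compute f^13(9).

9 lies in the 6-cycle (1, 5, 8, 3, 6, 9).
Powers repeat with period 6 on this cycle, and 13 mod 6 = 1, so f^13(9) = f^1(9).
Stepping 1 place around the cycle: 9 → 1.

1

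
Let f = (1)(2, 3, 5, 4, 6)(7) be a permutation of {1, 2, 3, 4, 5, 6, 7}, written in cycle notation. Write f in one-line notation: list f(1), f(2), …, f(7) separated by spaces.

1 3 5 6 4 2 7

Reading each image from the cycles: 1↦1, 2↦3, 3↦5, 4↦6, 5↦4, 6↦2, 7↦7.
Listing these in domain order gives 1 3 5 6 4 2 7.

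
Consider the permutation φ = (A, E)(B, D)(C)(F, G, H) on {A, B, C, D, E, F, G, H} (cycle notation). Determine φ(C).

C

The 1-cycle (C) fixes C, so φ(C) = C.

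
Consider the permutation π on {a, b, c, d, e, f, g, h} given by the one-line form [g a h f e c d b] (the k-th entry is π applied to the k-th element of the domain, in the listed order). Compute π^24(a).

Tracing a → g → … returns to a after 7 steps, so a lies in a 7-cycle (a, g, d, f, c, h, b).
On a 7-cycle, π^7 is the identity, so π^24 = π^3 there (24 ≡ 3 mod 7).
Advancing 3 steps from a: a → g → d → f.

f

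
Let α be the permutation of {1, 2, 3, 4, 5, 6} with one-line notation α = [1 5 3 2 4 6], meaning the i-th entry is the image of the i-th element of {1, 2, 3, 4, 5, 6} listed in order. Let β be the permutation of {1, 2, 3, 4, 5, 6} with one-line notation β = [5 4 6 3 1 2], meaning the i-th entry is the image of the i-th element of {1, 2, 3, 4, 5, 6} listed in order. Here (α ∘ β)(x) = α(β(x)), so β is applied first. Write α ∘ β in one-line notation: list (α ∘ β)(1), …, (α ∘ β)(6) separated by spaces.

4 2 6 3 1 5

(α ∘ β)(x) = α(β(x)). Computing each image: α(β(1)) = α(5) = 4, α(β(2)) = α(4) = 2, α(β(3)) = α(6) = 6, α(β(4)) = α(3) = 3, α(β(5)) = α(1) = 1, α(β(6)) = α(2) = 5.
Hence α ∘ β = [4 2 6 3 1 5].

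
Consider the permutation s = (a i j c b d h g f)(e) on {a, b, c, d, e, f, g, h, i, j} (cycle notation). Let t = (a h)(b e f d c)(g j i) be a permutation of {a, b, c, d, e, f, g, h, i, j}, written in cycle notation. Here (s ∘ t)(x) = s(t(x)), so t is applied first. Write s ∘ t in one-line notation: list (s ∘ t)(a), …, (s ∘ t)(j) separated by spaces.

For each element, apply t then s: a → h → g; b → e → e; c → b → d; d → c → b; e → f → a; f → d → h; g → j → c; h → a → i; i → g → f; j → i → j.
Collecting the images, s ∘ t = [g e d b a h c i f j].

g e d b a h c i f j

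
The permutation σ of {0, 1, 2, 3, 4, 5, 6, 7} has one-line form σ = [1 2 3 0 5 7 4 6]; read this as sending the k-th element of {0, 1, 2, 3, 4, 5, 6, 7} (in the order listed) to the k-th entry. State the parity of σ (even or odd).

In disjoint-cycle form the cycle lengths are 4, 4.
A cycle is odd iff its length is even; σ has 2 even-length cycles, so sgn(σ) = (−1)^2 and σ is even.

even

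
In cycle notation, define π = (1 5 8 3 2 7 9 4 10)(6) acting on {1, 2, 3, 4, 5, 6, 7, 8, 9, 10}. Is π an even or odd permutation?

The cycle lengths are 9, 1.
A cycle of length ℓ contributes ℓ−1 transpositions, so π is a product of 8 transpositions — even.

even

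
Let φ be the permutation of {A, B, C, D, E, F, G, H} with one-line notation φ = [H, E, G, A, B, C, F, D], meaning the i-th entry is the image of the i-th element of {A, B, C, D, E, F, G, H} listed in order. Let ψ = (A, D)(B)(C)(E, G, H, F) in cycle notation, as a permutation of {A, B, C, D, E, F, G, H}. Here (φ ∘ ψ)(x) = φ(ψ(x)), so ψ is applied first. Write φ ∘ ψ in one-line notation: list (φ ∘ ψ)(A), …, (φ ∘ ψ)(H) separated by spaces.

(φ ∘ ψ)(x) = φ(ψ(x)). Computing each image: φ(ψ(A)) = φ(D) = A, φ(ψ(B)) = φ(B) = E, φ(ψ(C)) = φ(C) = G, φ(ψ(D)) = φ(A) = H, φ(ψ(E)) = φ(G) = F, φ(ψ(F)) = φ(E) = B, φ(ψ(G)) = φ(H) = D, φ(ψ(H)) = φ(F) = C.
Hence φ ∘ ψ = [A E G H F B D C].

A E G H F B D C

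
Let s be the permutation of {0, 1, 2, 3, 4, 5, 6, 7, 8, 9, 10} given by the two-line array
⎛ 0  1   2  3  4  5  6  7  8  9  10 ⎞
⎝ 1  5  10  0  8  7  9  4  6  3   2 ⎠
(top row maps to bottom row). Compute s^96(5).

3

Tracing 5 → 7 → … returns to 5 after 9 steps, so 5 lies in a 9-cycle (0, 1, 5, 7, 4, 8, 6, 9, 3).
Since the cycle has length 9, s^96 acts on it the same as s^6 (96 mod 9 = 6).
Stepping 6 places around the cycle: 5 → 7 → 4 → 8 → 6 → 9 → 3.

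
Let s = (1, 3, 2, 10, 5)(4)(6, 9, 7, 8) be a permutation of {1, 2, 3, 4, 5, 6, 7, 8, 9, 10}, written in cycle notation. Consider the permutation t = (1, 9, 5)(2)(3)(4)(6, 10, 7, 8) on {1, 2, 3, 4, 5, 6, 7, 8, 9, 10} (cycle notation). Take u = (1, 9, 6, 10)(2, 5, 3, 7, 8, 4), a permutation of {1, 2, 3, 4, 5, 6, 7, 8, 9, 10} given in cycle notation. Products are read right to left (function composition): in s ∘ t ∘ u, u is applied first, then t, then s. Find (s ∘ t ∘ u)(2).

3

(s ∘ t ∘ u)(2) = s(t(u(2))). u(2) = 5, then t(5) = 1, then s(1) = 3, so the result is 3.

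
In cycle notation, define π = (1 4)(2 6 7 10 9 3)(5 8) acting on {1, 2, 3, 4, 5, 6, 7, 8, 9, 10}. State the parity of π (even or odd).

odd

The cycle lengths are 6, 2, 2.
A cycle is odd iff its length is even; π has 3 even-length cycles, so sgn(π) = (−1)^3 and π is odd.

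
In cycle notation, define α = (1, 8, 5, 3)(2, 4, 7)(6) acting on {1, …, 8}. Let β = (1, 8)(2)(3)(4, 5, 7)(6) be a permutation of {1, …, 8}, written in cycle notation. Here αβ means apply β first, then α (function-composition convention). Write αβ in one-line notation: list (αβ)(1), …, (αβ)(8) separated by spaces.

5 4 1 3 2 6 7 8

(αβ)(x) = α(β(x)). Computing each image: α(β(1)) = α(8) = 5, α(β(2)) = α(2) = 4, α(β(3)) = α(3) = 1, α(β(4)) = α(5) = 3, α(β(5)) = α(7) = 2, α(β(6)) = α(6) = 6, α(β(7)) = α(4) = 7, α(β(8)) = α(1) = 8.
Hence αβ = [5 4 1 3 2 6 7 8].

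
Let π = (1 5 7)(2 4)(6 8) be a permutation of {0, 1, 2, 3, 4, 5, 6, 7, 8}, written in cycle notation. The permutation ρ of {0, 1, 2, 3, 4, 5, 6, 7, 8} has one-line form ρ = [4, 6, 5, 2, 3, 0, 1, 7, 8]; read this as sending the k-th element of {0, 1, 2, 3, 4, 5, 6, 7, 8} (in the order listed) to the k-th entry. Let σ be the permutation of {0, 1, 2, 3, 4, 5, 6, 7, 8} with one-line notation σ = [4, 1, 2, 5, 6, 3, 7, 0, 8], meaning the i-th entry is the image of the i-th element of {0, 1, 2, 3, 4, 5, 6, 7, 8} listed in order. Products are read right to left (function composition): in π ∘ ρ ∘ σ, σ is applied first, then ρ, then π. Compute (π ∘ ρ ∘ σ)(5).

Apply the permutations in order: σ(5) = 3, then ρ(3) = 2, then π(2) = 4. So (π ∘ ρ ∘ σ)(5) = 4.

4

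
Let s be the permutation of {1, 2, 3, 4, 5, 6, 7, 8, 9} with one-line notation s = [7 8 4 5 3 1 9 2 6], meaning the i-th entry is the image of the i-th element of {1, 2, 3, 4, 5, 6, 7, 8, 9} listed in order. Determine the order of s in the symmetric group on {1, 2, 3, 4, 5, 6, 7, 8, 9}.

12

Writing s as disjoint cycles, the cycle lengths are 4, 3, 2.
The order of s is the least common multiple of its cycle lengths: lcm(4, 3, 2) = 12.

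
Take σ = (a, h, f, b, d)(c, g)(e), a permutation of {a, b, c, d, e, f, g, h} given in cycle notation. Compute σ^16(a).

a lies in the 5-cycle (a, h, f, b, d).
On a 5-cycle, σ^5 is the identity, so σ^16 = σ^1 there (16 ≡ 1 mod 5).
Advancing 1 step from a: a → h.

h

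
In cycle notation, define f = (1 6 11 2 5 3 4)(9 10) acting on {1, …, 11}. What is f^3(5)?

1

5 lies in the 7-cycle (1 6 11 2 5 3 4).
Stepping 3 places around the cycle: 5 → 3 → 4 → 1.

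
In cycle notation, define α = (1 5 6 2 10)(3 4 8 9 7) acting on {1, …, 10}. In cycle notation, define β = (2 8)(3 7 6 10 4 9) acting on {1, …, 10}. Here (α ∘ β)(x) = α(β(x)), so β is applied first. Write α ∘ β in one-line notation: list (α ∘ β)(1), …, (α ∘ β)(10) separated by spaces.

Chase each element through β then α: 1 → 1 → 5; 2 → 8 → 9; 3 → 7 → 3; 4 → 9 → 7; 5 → 5 → 6; 6 → 10 → 1; 7 → 6 → 2; 8 → 2 → 10; 9 → 3 → 4; 10 → 4 → 8.
So α ∘ β in one-line form is 5 9 3 7 6 1 2 10 4 8.

5 9 3 7 6 1 2 10 4 8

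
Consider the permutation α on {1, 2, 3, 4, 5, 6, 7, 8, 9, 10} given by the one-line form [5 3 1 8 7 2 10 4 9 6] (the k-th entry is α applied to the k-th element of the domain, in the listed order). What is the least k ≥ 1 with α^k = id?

The disjoint-cycle form of α has cycle lengths 7, 2, 1.
Since disjoint cycles commute, ord(α) = lcm(7, 2) = 14.

14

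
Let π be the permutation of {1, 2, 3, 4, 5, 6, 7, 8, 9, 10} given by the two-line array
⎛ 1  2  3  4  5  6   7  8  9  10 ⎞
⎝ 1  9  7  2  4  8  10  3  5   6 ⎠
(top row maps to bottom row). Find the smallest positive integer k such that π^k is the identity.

Writing π as disjoint cycles, the cycle lengths are 5, 4, 1.
Since disjoint cycles commute, ord(π) = lcm(5, 4) = 20.

20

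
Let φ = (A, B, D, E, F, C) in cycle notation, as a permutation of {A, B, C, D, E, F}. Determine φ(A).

A appears in (A, B, D, E, F, C); the next entry (wrapping around) is B.

B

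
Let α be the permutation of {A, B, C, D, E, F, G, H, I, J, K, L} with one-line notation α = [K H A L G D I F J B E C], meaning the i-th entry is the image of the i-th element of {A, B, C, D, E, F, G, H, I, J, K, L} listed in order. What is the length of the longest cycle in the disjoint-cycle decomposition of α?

12

Decomposing into disjoint cycles gives (A K E G I J B H F D L C); the longest has length 12.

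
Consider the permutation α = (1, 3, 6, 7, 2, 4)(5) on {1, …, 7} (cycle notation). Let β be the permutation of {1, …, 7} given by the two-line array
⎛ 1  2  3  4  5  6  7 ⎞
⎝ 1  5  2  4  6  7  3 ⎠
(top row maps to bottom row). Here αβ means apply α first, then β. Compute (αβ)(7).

5

First apply α: α(7) = 2, then β(2) = 5. Thus (αβ)(7) = 5.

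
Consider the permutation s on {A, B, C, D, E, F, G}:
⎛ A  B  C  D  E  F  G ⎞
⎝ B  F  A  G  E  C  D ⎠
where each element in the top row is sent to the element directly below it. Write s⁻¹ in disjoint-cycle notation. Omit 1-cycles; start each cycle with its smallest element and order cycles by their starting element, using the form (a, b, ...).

(A, C, F, B)(D, G)

The cycle decomposition of s is (A, B, F, C)(D, G).
The inverse reverses every cycle; in canonical form, s⁻¹ = (A, C, F, B)(D, G).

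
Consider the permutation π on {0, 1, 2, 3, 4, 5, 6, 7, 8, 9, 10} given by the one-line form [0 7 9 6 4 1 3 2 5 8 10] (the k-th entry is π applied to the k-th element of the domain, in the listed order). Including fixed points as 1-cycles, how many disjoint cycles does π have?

The cycle decomposition is (0)(1 7 2 9 8 5)(3 6)(4)(10), which has 5 cycles (counting 1-cycles).

5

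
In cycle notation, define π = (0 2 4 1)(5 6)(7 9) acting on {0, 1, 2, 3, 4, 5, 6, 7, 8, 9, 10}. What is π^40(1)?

1

1 lies in the 4-cycle (0 2 4 1).
Powers repeat with period 4 on this cycle, and 40 mod 4 = 0, so π^40(1) = π^0(1).
So π^40(1) = 1.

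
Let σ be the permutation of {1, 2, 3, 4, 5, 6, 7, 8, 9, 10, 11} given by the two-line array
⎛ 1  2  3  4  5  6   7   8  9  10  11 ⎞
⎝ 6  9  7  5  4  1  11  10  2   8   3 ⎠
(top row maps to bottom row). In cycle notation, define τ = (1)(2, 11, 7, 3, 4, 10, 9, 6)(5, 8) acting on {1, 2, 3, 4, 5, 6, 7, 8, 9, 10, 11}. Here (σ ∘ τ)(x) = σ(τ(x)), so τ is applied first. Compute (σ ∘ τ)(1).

6

First apply τ: τ(1) = 1, then σ(1) = 6. Thus (σ ∘ τ)(1) = 6.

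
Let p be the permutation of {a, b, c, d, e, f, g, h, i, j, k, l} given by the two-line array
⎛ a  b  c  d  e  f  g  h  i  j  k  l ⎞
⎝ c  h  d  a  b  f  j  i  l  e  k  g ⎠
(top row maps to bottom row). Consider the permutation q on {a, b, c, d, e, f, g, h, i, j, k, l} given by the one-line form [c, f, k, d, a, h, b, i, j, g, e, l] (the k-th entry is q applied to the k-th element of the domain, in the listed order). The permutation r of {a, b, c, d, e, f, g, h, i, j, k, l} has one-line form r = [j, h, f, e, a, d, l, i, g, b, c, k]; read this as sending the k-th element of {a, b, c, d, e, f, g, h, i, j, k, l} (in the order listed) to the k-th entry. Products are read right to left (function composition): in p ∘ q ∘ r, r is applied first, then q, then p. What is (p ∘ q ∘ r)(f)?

Chase f: r(f) = d; q(d) = d; p(d) = a. Hence (p ∘ q ∘ r)(f) = a.

a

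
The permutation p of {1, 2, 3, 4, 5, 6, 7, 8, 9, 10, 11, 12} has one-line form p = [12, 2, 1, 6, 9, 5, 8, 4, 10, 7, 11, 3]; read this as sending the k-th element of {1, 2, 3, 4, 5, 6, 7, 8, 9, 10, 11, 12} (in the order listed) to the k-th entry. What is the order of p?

Decomposing into disjoint cycles gives cycle lengths 7, 3, 1, 1.
Since disjoint cycles commute, ord(p) = lcm(7, 3) = 21.

21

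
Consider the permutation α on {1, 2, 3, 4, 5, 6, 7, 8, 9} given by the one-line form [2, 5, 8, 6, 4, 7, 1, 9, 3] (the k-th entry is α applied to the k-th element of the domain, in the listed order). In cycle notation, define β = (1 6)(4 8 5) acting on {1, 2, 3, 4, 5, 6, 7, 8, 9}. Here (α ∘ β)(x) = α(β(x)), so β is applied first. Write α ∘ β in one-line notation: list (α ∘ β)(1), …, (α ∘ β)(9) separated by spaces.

For each element, apply β then α: 1 → 6 → 7; 2 → 2 → 5; 3 → 3 → 8; 4 → 8 → 9; 5 → 4 → 6; 6 → 1 → 2; 7 → 7 → 1; 8 → 5 → 4; 9 → 9 → 3.
Collecting the images, α ∘ β = [7 5 8 9 6 2 1 4 3].

7 5 8 9 6 2 1 4 3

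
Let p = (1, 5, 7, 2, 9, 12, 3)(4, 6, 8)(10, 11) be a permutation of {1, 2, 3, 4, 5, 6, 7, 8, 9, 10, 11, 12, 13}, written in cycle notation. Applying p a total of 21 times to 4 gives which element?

4

4 lies in the 3-cycle (4, 6, 8).
Powers repeat with period 3 on this cycle, and 21 mod 3 = 0, so p^21(4) = p^0(4).
So p^21(4) = 4.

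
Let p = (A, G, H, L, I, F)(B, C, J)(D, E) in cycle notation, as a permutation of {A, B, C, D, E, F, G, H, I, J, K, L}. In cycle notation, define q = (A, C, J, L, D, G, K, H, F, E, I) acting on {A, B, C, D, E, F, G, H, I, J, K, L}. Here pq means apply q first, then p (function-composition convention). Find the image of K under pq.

L

(pq)(K) = p(q(K)). q(K) = H, then p(H) = L. So (pq)(K) = L.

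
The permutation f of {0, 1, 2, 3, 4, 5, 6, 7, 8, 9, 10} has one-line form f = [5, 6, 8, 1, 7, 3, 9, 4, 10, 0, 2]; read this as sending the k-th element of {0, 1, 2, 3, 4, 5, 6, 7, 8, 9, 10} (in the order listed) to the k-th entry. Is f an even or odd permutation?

even

In disjoint-cycle form the cycle lengths are 6, 3, 2.
A cycle of length ℓ contributes ℓ−1 transpositions, so f is a product of 5 + 2 + 1 = 8 transpositions — even.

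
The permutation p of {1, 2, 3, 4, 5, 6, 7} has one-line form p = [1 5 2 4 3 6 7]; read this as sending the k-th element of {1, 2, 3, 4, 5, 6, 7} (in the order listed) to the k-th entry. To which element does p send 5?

3

5 is element number 5 of the domain, and entry number 5 of the one-line form is 3, so p(5) = 3.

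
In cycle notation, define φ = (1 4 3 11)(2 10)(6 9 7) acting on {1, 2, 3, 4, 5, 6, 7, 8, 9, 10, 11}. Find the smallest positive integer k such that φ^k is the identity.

12

The disjoint cycles have lengths 4, 3, 2, 1, 1.
The order of φ is the least common multiple of its cycle lengths: lcm(4, 3, 2) = 12.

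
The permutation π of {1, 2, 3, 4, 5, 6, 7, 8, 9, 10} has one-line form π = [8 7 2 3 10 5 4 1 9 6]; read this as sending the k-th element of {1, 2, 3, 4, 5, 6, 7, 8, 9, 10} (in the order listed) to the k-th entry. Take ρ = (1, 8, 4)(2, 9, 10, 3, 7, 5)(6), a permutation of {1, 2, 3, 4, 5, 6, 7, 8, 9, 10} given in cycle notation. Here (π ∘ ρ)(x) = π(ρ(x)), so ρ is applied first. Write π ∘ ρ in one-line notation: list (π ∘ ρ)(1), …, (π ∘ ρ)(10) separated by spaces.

1 9 4 8 7 5 10 3 6 2

For each element, apply ρ then π: 1 → 8 → 1; 2 → 9 → 9; 3 → 7 → 4; 4 → 1 → 8; 5 → 2 → 7; 6 → 6 → 5; 7 → 5 → 10; 8 → 4 → 3; 9 → 10 → 6; 10 → 3 → 2.
So π ∘ ρ in one-line form is 1 9 4 8 7 5 10 3 6 2.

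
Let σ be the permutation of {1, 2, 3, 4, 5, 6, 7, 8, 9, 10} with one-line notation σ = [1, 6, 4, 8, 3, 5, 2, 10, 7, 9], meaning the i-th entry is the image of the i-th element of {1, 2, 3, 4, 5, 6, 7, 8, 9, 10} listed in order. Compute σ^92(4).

Tracing 4 → 8 → … returns to 4 after 9 steps, so 4 lies in a 9-cycle (2, 6, 5, 3, 4, 8, 10, 9, 7).
Powers repeat with period 9 on this cycle, and 92 mod 9 = 2, so σ^92(4) = σ^2(4).
Advancing 2 steps from 4: 4 → 8 → 10.

10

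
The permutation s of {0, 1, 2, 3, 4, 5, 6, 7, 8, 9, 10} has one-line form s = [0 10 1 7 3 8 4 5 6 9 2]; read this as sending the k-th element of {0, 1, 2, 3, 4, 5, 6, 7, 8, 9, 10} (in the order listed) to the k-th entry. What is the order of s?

6

The disjoint-cycle form of s has cycle lengths 6, 3, 1, 1.
The order is lcm(6, 3) = 6.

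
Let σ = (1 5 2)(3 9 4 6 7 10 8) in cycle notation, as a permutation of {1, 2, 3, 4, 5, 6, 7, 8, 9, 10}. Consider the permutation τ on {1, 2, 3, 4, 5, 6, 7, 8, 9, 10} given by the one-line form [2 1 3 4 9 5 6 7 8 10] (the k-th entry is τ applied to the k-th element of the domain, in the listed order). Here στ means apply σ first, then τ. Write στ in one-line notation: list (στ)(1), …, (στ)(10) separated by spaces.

9 2 8 5 1 6 10 3 4 7

Chase each element through σ then τ: 1 → 5 → 9; 2 → 1 → 2; 3 → 9 → 8; 4 → 6 → 5; 5 → 2 → 1; 6 → 7 → 6; 7 → 10 → 10; 8 → 3 → 3; 9 → 4 → 4; 10 → 8 → 7.
Collecting the images, στ = [9 2 8 5 1 6 10 3 4 7].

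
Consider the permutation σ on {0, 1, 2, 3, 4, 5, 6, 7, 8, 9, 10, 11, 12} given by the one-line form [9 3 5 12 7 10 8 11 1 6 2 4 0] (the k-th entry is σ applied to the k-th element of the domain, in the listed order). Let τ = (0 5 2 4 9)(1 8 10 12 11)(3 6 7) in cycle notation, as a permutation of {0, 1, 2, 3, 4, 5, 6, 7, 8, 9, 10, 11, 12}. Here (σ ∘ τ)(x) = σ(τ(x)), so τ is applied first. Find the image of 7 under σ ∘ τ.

12

(σ ∘ τ)(7) = σ(τ(7)). τ(7) = 3, then σ(3) = 12. So (σ ∘ τ)(7) = 12.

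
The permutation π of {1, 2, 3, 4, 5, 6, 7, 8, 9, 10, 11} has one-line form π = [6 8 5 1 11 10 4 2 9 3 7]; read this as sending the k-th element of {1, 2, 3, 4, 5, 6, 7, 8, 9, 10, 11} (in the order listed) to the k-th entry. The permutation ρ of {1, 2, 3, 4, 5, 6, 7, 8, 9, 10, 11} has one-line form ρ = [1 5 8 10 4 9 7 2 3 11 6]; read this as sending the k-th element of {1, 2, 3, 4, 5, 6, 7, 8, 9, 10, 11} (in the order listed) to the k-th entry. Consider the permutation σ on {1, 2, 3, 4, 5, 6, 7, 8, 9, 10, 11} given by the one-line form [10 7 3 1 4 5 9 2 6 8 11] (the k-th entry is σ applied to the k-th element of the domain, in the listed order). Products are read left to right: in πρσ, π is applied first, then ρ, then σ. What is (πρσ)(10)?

2

Chase 10: π(10) = 3; ρ(3) = 8; σ(8) = 2. Hence (πρσ)(10) = 2.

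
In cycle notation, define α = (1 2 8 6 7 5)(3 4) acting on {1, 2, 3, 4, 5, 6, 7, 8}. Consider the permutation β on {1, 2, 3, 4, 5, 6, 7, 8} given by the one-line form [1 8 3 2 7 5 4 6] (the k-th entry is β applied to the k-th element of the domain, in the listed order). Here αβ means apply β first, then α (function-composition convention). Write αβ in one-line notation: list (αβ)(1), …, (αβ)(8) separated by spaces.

2 6 4 8 5 1 3 7

(αβ)(x) = α(β(x)). Computing each image: α(β(1)) = α(1) = 2, α(β(2)) = α(8) = 6, α(β(3)) = α(3) = 4, α(β(4)) = α(2) = 8, α(β(5)) = α(7) = 5, α(β(6)) = α(5) = 1, α(β(7)) = α(4) = 3, α(β(8)) = α(6) = 7.
Hence αβ = [2 6 4 8 5 1 3 7].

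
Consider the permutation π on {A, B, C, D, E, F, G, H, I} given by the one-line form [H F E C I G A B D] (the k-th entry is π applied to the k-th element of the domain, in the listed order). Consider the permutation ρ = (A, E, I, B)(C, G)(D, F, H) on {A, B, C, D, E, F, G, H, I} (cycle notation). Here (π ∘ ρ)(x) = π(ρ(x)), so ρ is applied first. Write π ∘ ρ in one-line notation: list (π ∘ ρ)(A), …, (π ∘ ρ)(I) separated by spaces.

I H A G D B E C F

Chase each element through ρ then π: A → E → I; B → A → H; C → G → A; D → F → G; E → I → D; F → H → B; G → C → E; H → D → C; I → B → F.
Collecting the images, π ∘ ρ = [I H A G D B E C F].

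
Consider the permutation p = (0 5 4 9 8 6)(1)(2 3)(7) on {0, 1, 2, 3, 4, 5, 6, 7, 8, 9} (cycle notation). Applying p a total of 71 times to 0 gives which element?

6

0 lies in the 6-cycle (0 5 4 9 8 6).
Powers repeat with period 6 on this cycle, and 71 mod 6 = 5, so p^71(0) = p^5(0).
Advancing 5 steps from 0: 0 → 5 → 4 → 9 → 8 → 6.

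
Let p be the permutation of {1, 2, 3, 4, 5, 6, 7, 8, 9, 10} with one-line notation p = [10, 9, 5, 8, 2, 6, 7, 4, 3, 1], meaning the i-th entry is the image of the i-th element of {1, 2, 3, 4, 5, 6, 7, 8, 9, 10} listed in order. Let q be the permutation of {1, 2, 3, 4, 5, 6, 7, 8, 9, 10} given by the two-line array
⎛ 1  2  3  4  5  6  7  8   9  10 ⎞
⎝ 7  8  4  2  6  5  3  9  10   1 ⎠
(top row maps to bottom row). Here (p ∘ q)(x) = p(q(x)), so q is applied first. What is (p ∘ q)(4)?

First apply q: q(4) = 2, then p(2) = 9. Thus (p ∘ q)(4) = 9.

9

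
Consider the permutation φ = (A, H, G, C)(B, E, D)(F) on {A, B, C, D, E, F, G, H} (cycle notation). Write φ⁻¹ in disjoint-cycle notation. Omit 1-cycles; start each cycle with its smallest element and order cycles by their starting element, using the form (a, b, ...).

(A, C, G, H)(B, D, E)

Inverting a permutation written in cycle notation just reverses the order within every cycle.
Reversing each cycle of φ and rotating so the smallest element leads gives (A, C, G, H)(B, D, E).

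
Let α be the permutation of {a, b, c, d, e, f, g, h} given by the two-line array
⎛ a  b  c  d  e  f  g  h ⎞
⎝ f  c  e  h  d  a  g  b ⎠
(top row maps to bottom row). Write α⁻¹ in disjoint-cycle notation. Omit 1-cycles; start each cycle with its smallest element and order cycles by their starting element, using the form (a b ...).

First write α in disjoint cycles: (a f)(b c e d h).
Reversing each cycle (and rotating so the smallest element leads) gives α⁻¹ = (a f)(b h d e c).

(a f)(b h d e c)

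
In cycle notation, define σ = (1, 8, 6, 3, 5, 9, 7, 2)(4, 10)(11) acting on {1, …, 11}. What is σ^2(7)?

7 lies in the 8-cycle (1, 8, 6, 3, 5, 9, 7, 2).
Advancing 2 steps from 7: 7 → 2 → 1.

1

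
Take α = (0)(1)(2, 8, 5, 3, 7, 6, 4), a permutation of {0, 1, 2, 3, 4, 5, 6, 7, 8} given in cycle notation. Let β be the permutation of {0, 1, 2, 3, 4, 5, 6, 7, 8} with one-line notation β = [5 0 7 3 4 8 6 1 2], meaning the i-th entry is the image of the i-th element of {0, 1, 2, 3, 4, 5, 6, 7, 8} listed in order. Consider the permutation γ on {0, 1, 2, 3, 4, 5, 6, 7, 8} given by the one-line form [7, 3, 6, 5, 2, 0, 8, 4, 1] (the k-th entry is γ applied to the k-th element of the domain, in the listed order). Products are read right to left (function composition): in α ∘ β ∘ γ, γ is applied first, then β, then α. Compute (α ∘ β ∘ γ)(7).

(α ∘ β ∘ γ)(7) = α(β(γ(7))). γ(7) = 4, then β(4) = 4, then α(4) = 2, so the result is 2.

2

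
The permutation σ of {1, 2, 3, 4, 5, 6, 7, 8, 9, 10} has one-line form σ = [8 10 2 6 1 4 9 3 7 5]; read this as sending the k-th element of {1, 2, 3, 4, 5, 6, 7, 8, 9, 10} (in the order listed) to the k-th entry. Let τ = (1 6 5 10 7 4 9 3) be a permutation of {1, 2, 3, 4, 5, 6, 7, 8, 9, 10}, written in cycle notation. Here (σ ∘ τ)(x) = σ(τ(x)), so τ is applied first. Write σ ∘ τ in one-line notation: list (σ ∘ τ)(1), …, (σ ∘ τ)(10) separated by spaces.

(σ ∘ τ)(x) = σ(τ(x)). Computing each image: σ(τ(1)) = σ(6) = 4, σ(τ(2)) = σ(2) = 10, σ(τ(3)) = σ(1) = 8, σ(τ(4)) = σ(9) = 7, σ(τ(5)) = σ(10) = 5, σ(τ(6)) = σ(5) = 1, σ(τ(7)) = σ(4) = 6, σ(τ(8)) = σ(8) = 3, σ(τ(9)) = σ(3) = 2, σ(τ(10)) = σ(7) = 9.
Hence σ ∘ τ = [4 10 8 7 5 1 6 3 2 9].

4 10 8 7 5 1 6 3 2 9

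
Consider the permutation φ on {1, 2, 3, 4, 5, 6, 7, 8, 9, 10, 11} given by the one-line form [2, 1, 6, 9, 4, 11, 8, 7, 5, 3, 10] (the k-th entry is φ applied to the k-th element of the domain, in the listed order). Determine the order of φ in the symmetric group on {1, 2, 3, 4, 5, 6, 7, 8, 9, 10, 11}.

The disjoint-cycle form of φ has cycle lengths 4, 3, 2, 2.
The order is lcm(4, 3, 2, 2) = 12.

12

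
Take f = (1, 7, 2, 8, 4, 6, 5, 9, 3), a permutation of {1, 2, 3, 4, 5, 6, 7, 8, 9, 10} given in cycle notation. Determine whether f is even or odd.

even

The cycle lengths are 9, 1.
A cycle of length ℓ contributes ℓ−1 transpositions, so f is a product of 8 transpositions — even.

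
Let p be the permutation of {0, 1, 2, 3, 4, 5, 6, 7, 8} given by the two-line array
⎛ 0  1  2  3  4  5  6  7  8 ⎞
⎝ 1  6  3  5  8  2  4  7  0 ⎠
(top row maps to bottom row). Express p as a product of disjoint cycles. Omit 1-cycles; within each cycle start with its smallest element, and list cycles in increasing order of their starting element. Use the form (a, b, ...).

From 0: 0 → 1 → 6 → 4 → 8 → 0, closing the cycle (0, 1, 6, 4, 8).
Repeating from the next unused element and collecting all non-trivial cycles gives (0, 1, 6, 4, 8)(2, 3, 5).

(0, 1, 6, 4, 8)(2, 3, 5)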